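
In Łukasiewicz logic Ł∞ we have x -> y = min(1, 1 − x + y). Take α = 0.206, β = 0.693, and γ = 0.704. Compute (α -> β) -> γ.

α -> β = min(1, 1 − 0.206 + 0.693) = min(1, 1.487) = 1.000
(α -> β) -> γ = min(1, 1 − 1.000 + 0.704) = min(1, 0.704) = 0.704

0.704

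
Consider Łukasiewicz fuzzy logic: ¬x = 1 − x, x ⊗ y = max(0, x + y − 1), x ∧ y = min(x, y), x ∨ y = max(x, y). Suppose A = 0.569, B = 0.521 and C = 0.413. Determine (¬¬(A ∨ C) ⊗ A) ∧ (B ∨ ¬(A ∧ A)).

0.138

A ∨ C = max(0.569, 0.413) = 0.569
¬(A ∨ C) = 1 − 0.569 = 0.431
¬¬(A ∨ C) = 1 − 0.431 = 0.569
¬¬(A ∨ C) ⊗ A = max(0, 0.569 + 0.569 − 1) = max(0, 0.138) = 0.138
A ∧ A = min(0.569, 0.569) = 0.569
¬(A ∧ A) = 1 − 0.569 = 0.431
B ∨ ¬(A ∧ A) = max(0.521, 0.431) = 0.521
(¬¬(A ∨ C) ⊗ A) ∧ (B ∨ ¬(A ∧ A)) = min(0.138, 0.521) = 0.138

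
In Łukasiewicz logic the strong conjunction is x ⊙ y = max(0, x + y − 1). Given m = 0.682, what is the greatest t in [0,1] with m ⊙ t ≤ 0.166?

0.484

The residuum of the Łukasiewicz t-norm gives the supremum: min(1, 1 − 0.682 + 0.166).
1 − 0.682 + 0.166 = 0.484, so t = min(1, 0.484) = 0.484.
Check: 0.682 ⊙ 0.484 = max(0, 0.166) = 0.166 ≤ 0.166.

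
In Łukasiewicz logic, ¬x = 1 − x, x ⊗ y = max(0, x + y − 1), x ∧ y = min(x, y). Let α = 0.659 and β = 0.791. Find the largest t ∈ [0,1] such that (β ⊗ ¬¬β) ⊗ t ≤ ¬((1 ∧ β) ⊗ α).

¬β = 1 − 0.791 = 0.209
¬¬β = 1 − 0.209 = 0.791
β ⊗ ¬¬β = max(0, 0.791 + 0.791 − 1) = max(0, 0.582) = 0.582
So the left factor is β ⊗ ¬¬β = 0.582.
1 ∧ β = min(1.000, 0.791) = 0.791
(1 ∧ β) ⊗ α = max(0, 0.791 + 0.659 − 1) = max(0, 0.450) = 0.450
¬((1 ∧ β) ⊗ α) = 1 − 0.450 = 0.550
So the right-hand bound is ¬((1 ∧ β) ⊗ α) = 0.550.
The residuum of the Łukasiewicz t-norm gives the supremum: min(1, 1 − 0.582 + 0.550).
1 − 0.582 + 0.550 = 0.968, so t = min(1, 0.968) = 0.968.
Check: 0.582 ⊗ 0.968 = max(0, 0.550) = 0.550 ≤ 0.550.

0.968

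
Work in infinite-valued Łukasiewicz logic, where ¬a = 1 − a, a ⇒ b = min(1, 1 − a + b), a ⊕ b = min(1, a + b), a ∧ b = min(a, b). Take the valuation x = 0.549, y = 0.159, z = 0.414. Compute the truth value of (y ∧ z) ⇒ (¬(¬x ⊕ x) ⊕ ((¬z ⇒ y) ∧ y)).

y ∧ z = min(0.159, 0.414) = 0.159
¬x = 1 − 0.549 = 0.451
¬x ⊕ x = min(1, 0.451 + 0.549) = min(1, 1.000) = 1.000
¬(¬x ⊕ x) = 1 − 1.000 = 0.000
¬z = 1 − 0.414 = 0.586
¬z ⇒ y = min(1, 1 − 0.586 + 0.159) = min(1, 0.573) = 0.573
(¬z ⇒ y) ∧ y = min(0.573, 0.159) = 0.159
¬(¬x ⊕ x) ⊕ ((¬z ⇒ y) ∧ y) = min(1, 0.000 + 0.159) = min(1, 0.159) = 0.159
(y ∧ z) ⇒ (¬(¬x ⊕ x) ⊕ ((¬z ⇒ y) ∧ y)) = min(1, 1 − 0.159 + 0.159) = min(1, 1.000) = 1.000

1.000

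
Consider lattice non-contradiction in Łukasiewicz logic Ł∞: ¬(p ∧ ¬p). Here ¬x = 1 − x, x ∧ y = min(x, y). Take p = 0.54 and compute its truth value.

¬p = 1 − 0.54 = 0.46
p ∧ ¬p = min(0.54, 0.46) = 0.46
¬(p ∧ ¬p) = 1 − 0.46 = 0.54
(The value 0.54 < 1 shows this instance is not satisfied; not a Ł∞-tautology — its value is 1 − min(a, 1−a).)

0.54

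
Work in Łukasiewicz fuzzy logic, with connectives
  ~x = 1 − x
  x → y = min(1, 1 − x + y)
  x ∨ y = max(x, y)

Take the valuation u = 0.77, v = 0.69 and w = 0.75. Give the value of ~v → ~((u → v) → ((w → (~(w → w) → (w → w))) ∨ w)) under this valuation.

~v = 1 − 0.69 = 0.31
u → v = min(1, 1 − 0.77 + 0.69) = min(1, 0.92) = 0.92
w → w = min(1, 1 − 0.75 + 0.75) = min(1, 1.00) = 1.00
~(w → w) = 1 − 1.00 = 0.00
~(w → w) → (w → w) = min(1, 1 − 0.00 + 1.00) = min(1, 2.00) = 1.00
w → (~(w → w) → (w → w)) = min(1, 1 − 0.75 + 1.00) = min(1, 1.25) = 1.00
(w → (~(w → w) → (w → w))) ∨ w = max(1.00, 0.75) = 1.00
(u → v) → ((w → (~(w → w) → (w → w))) ∨ w) = min(1, 1 − 0.92 + 1.00) = min(1, 1.08) = 1.00
~((u → v) → ((w → (~(w → w) → (w → w))) ∨ w)) = 1 − 1.00 = 0.00
~v → ~((u → v) → ((w → (~(w → w) → (w → w))) ∨ w)) = min(1, 1 − 0.31 + 0.00) = min(1, 0.69) = 0.69

0.69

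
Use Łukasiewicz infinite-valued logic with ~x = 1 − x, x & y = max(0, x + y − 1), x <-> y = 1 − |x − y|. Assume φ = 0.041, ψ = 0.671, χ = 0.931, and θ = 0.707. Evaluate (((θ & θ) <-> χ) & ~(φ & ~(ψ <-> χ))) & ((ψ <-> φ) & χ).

θ & θ = max(0, 0.707 + 0.707 − 1) = max(0, 0.414) = 0.414
(θ & θ) <-> χ = 1 − |0.414 − 0.931| = 1 − 0.517 = 0.483
ψ <-> χ = 1 − |0.671 − 0.931| = 1 − 0.260 = 0.740
~(ψ <-> χ) = 1 − 0.740 = 0.260
φ & ~(ψ <-> χ) = max(0, 0.041 + 0.260 − 1) = max(0, -0.699) = 0.000
~(φ & ~(ψ <-> χ)) = 1 − 0.000 = 1.000
((θ & θ) <-> χ) & ~(φ & ~(ψ <-> χ)) = max(0, 0.483 + 1.000 − 1) = max(0, 0.483) = 0.483
ψ <-> φ = 1 − |0.671 − 0.041| = 1 − 0.630 = 0.370
(ψ <-> φ) & χ = max(0, 0.370 + 0.931 − 1) = max(0, 0.301) = 0.301
(((θ & θ) <-> χ) & ~(φ & ~(ψ <-> χ))) & ((ψ <-> φ) & χ) = max(0, 0.483 + 0.301 − 1) = max(0, -0.216) = 0.000

0.000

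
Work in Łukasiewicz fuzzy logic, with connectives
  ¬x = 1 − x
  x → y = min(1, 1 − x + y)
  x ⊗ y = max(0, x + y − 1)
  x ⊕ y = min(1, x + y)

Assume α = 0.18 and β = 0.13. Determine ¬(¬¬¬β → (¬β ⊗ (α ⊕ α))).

0.64

¬β = 1 − 0.13 = 0.87
¬¬β = 1 − 0.87 = 0.13
¬¬¬β = 1 − 0.13 = 0.87
α ⊕ α = min(1, 0.18 + 0.18) = min(1, 0.36) = 0.36
¬β ⊗ (α ⊕ α) = max(0, 0.87 + 0.36 − 1) = max(0, 0.23) = 0.23
¬¬¬β → (¬β ⊗ (α ⊕ α)) = min(1, 1 − 0.87 + 0.23) = min(1, 0.36) = 0.36
¬(¬¬¬β → (¬β ⊗ (α ⊕ α))) = 1 − 0.36 = 0.64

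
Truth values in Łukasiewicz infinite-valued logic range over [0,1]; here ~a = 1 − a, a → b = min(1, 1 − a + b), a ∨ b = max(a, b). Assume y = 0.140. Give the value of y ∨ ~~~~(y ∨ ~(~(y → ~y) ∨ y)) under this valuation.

0.860

~y = 1 − 0.140 = 0.860
y → ~y = min(1, 1 − 0.140 + 0.860) = min(1, 1.720) = 1.000
~(y → ~y) = 1 − 1.000 = 0.000
~(y → ~y) ∨ y = max(0.000, 0.140) = 0.140
~(~(y → ~y) ∨ y) = 1 − 0.140 = 0.860
y ∨ ~(~(y → ~y) ∨ y) = max(0.140, 0.860) = 0.860
~(y ∨ ~(~(y → ~y) ∨ y)) = 1 − 0.860 = 0.140
~~(y ∨ ~(~(y → ~y) ∨ y)) = 1 − 0.140 = 0.860
~~~(y ∨ ~(~(y → ~y) ∨ y)) = 1 − 0.860 = 0.140
~~~~(y ∨ ~(~(y → ~y) ∨ y)) = 1 − 0.140 = 0.860
y ∨ ~~~~(y ∨ ~(~(y → ~y) ∨ y)) = max(0.140, 0.860) = 0.860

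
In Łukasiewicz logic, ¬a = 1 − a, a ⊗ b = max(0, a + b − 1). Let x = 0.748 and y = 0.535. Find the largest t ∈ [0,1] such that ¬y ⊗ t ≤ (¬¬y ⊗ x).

0.818

¬y = 1 − 0.535 = 0.465
So the left factor is ¬y = 0.465.
¬¬y = 1 − 0.465 = 0.535
¬¬y ⊗ x = max(0, 0.535 + 0.748 − 1) = max(0, 0.283) = 0.283
So the right-hand bound is ¬¬y ⊗ x = 0.283.
The residuum of the Łukasiewicz t-norm gives the supremum: min(1, 1 − 0.465 + 0.283).
1 − 0.465 + 0.283 = 0.818, so t = min(1, 0.818) = 0.818.
Check: 0.465 ⊗ 0.818 = max(0, 0.283) = 0.283 ≤ 0.283.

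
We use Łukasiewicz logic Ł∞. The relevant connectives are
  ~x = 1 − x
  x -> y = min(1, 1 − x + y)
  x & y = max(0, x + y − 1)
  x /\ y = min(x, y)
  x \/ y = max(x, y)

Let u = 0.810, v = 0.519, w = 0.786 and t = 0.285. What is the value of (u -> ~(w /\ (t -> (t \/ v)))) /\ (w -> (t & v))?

0.214

t \/ v = max(0.285, 0.519) = 0.519
t -> (t \/ v) = min(1, 1 − 0.285 + 0.519) = min(1, 1.234) = 1.000
w /\ (t -> (t \/ v)) = min(0.786, 1.000) = 0.786
~(w /\ (t -> (t \/ v))) = 1 − 0.786 = 0.214
u -> ~(w /\ (t -> (t \/ v))) = min(1, 1 − 0.810 + 0.214) = min(1, 0.404) = 0.404
t & v = max(0, 0.285 + 0.519 − 1) = max(0, -0.196) = 0.000
w -> (t & v) = min(1, 1 − 0.786 + 0.000) = min(1, 0.214) = 0.214
(u -> ~(w /\ (t -> (t \/ v)))) /\ (w -> (t & v)) = min(0.404, 0.214) = 0.214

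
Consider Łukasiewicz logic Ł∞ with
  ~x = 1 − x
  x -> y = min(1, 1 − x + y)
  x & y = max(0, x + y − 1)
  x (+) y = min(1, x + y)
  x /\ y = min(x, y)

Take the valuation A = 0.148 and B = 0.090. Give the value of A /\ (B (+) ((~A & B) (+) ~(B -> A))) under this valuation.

~A = 1 − 0.148 = 0.852
~A & B = max(0, 0.852 + 0.090 − 1) = max(0, -0.058) = 0.000
B -> A = min(1, 1 − 0.090 + 0.148) = min(1, 1.058) = 1.000
~(B -> A) = 1 − 1.000 = 0.000
(~A & B) (+) ~(B -> A) = min(1, 0.000 + 0.000) = min(1, 0.000) = 0.000
B (+) ((~A & B) (+) ~(B -> A)) = min(1, 0.090 + 0.000) = min(1, 0.090) = 0.090
A /\ (B (+) ((~A & B) (+) ~(B -> A))) = min(0.148, 0.090) = 0.090

0.090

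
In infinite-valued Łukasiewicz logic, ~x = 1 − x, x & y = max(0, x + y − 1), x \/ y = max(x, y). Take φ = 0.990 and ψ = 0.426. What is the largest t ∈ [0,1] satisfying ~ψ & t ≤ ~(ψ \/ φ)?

0.436

~ψ = 1 − 0.426 = 0.574
So the left factor is ~ψ = 0.574.
ψ \/ φ = max(0.426, 0.990) = 0.990
~(ψ \/ φ) = 1 − 0.990 = 0.010
So the right-hand bound is ~(ψ \/ φ) = 0.010.
The residuum of the Łukasiewicz t-norm gives the supremum: min(1, 1 − 0.574 + 0.010).
1 − 0.574 + 0.010 = 0.436, so t = min(1, 0.436) = 0.436.
Check: 0.574 & 0.436 = max(0, 0.010) = 0.010 ≤ 0.010.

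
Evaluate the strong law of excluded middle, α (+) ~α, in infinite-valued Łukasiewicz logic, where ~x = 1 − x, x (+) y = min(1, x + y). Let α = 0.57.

~α = 1 − 0.57 = 0.43
α (+) ~α = min(1, 0.57 + 0.43) = min(1, 1.00) = 1.00
(As expected: always 1 in Ł∞ since a ⊕ (1−a) = 1.)

1.00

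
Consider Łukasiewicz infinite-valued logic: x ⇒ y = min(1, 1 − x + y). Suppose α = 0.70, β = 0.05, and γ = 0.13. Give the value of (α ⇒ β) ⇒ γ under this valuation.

α ⇒ β = min(1, 1 − 0.70 + 0.05) = min(1, 0.35) = 0.35
(α ⇒ β) ⇒ γ = min(1, 1 − 0.35 + 0.13) = min(1, 0.78) = 0.78

0.78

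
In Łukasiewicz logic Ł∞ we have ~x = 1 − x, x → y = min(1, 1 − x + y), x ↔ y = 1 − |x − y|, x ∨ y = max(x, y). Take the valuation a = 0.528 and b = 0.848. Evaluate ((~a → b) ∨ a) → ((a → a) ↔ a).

0.528

~a = 1 − 0.528 = 0.472
~a → b = min(1, 1 − 0.472 + 0.848) = min(1, 1.376) = 1.000
(~a → b) ∨ a = max(1.000, 0.528) = 1.000
a → a = min(1, 1 − 0.528 + 0.528) = min(1, 1.000) = 1.000
(a → a) ↔ a = 1 − |1.000 − 0.528| = 1 − 0.472 = 0.528
((~a → b) ∨ a) → ((a → a) ↔ a) = min(1, 1 − 1.000 + 0.528) = min(1, 0.528) = 0.528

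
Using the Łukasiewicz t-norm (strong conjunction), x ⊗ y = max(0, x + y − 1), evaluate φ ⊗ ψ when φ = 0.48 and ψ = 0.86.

0.34

φ ⊗ ψ = max(0, 0.48 + 0.86 − 1) = max(0, 0.34) = 0.34
For comparison, the Gödel (minimum) t-norm min(x, y) would give 0.48.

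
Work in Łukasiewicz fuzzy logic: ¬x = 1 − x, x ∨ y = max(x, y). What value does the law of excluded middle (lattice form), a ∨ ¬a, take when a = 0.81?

¬a = 1 − 0.81 = 0.19
a ∨ ¬a = max(0.81, 0.19) = 0.81
(The value 0.81 < 1 shows this instance is not satisfied; not a Ł∞-tautology — its value is max(a, 1−a).)

0.81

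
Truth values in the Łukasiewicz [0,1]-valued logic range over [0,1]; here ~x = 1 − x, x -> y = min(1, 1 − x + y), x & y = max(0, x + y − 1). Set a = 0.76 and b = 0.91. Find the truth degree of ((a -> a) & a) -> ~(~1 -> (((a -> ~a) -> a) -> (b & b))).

a -> a = min(1, 1 − 0.76 + 0.76) = min(1, 1.00) = 1.00
(a -> a) & a = max(0, 1.00 + 0.76 − 1) = max(0, 0.76) = 0.76
~1 = 1 − 1.00 = 0.00
~a = 1 − 0.76 = 0.24
a -> ~a = min(1, 1 − 0.76 + 0.24) = min(1, 0.48) = 0.48
(a -> ~a) -> a = min(1, 1 − 0.48 + 0.76) = min(1, 1.28) = 1.00
b & b = max(0, 0.91 + 0.91 − 1) = max(0, 0.82) = 0.82
((a -> ~a) -> a) -> (b & b) = min(1, 1 − 1.00 + 0.82) = min(1, 0.82) = 0.82
~1 -> (((a -> ~a) -> a) -> (b & b)) = min(1, 1 − 0.00 + 0.82) = min(1, 1.82) = 1.00
~(~1 -> (((a -> ~a) -> a) -> (b & b))) = 1 − 1.00 = 0.00
((a -> a) & a) -> ~(~1 -> (((a -> ~a) -> a) -> (b & b))) = min(1, 1 − 0.76 + 0.00) = min(1, 0.24) = 0.24

0.24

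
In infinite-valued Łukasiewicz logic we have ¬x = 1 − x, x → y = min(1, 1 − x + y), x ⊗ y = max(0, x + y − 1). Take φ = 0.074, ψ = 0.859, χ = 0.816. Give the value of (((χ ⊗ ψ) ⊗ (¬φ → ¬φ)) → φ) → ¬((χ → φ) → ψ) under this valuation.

0.601

χ ⊗ ψ = max(0, 0.816 + 0.859 − 1) = max(0, 0.675) = 0.675
¬φ = 1 − 0.074 = 0.926
¬φ → ¬φ = min(1, 1 − 0.926 + 0.926) = min(1, 1.000) = 1.000
(χ ⊗ ψ) ⊗ (¬φ → ¬φ) = max(0, 0.675 + 1.000 − 1) = max(0, 0.675) = 0.675
((χ ⊗ ψ) ⊗ (¬φ → ¬φ)) → φ = min(1, 1 − 0.675 + 0.074) = min(1, 0.399) = 0.399
χ → φ = min(1, 1 − 0.816 + 0.074) = min(1, 0.258) = 0.258
(χ → φ) → ψ = min(1, 1 − 0.258 + 0.859) = min(1, 1.601) = 1.000
¬((χ → φ) → ψ) = 1 − 1.000 = 0.000
(((χ ⊗ ψ) ⊗ (¬φ → ¬φ)) → φ) → ¬((χ → φ) → ψ) = min(1, 1 − 0.399 + 0.000) = min(1, 0.601) = 0.601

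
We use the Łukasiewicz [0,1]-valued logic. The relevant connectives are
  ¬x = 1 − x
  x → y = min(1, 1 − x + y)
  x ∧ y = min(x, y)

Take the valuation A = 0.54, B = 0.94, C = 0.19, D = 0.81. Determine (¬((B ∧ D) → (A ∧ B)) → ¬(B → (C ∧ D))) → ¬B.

0.06

B ∧ D = min(0.94, 0.81) = 0.81
A ∧ B = min(0.54, 0.94) = 0.54
(B ∧ D) → (A ∧ B) = min(1, 1 − 0.81 + 0.54) = min(1, 0.73) = 0.73
¬((B ∧ D) → (A ∧ B)) = 1 − 0.73 = 0.27
C ∧ D = min(0.19, 0.81) = 0.19
B → (C ∧ D) = min(1, 1 − 0.94 + 0.19) = min(1, 0.25) = 0.25
¬(B → (C ∧ D)) = 1 − 0.25 = 0.75
¬((B ∧ D) → (A ∧ B)) → ¬(B → (C ∧ D)) = min(1, 1 − 0.27 + 0.75) = min(1, 1.48) = 1.00
¬B = 1 − 0.94 = 0.06
(¬((B ∧ D) → (A ∧ B)) → ¬(B → (C ∧ D))) → ¬B = min(1, 1 − 1.00 + 0.06) = min(1, 0.06) = 0.06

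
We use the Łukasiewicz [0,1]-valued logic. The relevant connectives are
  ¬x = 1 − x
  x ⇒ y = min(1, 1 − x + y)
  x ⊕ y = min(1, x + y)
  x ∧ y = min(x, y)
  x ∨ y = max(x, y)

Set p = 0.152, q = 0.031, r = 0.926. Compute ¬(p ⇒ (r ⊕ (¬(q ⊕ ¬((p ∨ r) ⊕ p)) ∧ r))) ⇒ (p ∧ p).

1.000

p ∨ r = max(0.152, 0.926) = 0.926
(p ∨ r) ⊕ p = min(1, 0.926 + 0.152) = min(1, 1.078) = 1.000
¬((p ∨ r) ⊕ p) = 1 − 1.000 = 0.000
q ⊕ ¬((p ∨ r) ⊕ p) = min(1, 0.031 + 0.000) = min(1, 0.031) = 0.031
¬(q ⊕ ¬((p ∨ r) ⊕ p)) = 1 − 0.031 = 0.969
¬(q ⊕ ¬((p ∨ r) ⊕ p)) ∧ r = min(0.969, 0.926) = 0.926
r ⊕ (¬(q ⊕ ¬((p ∨ r) ⊕ p)) ∧ r) = min(1, 0.926 + 0.926) = min(1, 1.852) = 1.000
p ⇒ (r ⊕ (¬(q ⊕ ¬((p ∨ r) ⊕ p)) ∧ r)) = min(1, 1 − 0.152 + 1.000) = min(1, 1.848) = 1.000
¬(p ⇒ (r ⊕ (¬(q ⊕ ¬((p ∨ r) ⊕ p)) ∧ r))) = 1 − 1.000 = 0.000
p ∧ p = min(0.152, 0.152) = 0.152
¬(p ⇒ (r ⊕ (¬(q ⊕ ¬((p ∨ r) ⊕ p)) ∧ r))) ⇒ (p ∧ p) = min(1, 1 − 0.000 + 0.152) = min(1, 1.152) = 1.000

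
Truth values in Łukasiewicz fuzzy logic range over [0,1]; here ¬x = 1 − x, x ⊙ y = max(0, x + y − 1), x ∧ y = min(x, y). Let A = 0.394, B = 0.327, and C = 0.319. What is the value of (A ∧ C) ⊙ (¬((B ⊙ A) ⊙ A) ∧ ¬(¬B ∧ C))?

0.000

A ∧ C = min(0.394, 0.319) = 0.319
B ⊙ A = max(0, 0.327 + 0.394 − 1) = max(0, -0.279) = 0.000
(B ⊙ A) ⊙ A = max(0, 0.000 + 0.394 − 1) = max(0, -0.606) = 0.000
¬((B ⊙ A) ⊙ A) = 1 − 0.000 = 1.000
¬B = 1 − 0.327 = 0.673
¬B ∧ C = min(0.673, 0.319) = 0.319
¬(¬B ∧ C) = 1 − 0.319 = 0.681
¬((B ⊙ A) ⊙ A) ∧ ¬(¬B ∧ C) = min(1.000, 0.681) = 0.681
(A ∧ C) ⊙ (¬((B ⊙ A) ⊙ A) ∧ ¬(¬B ∧ C)) = max(0, 0.319 + 0.681 − 1) = max(0, 0.000) = 0.000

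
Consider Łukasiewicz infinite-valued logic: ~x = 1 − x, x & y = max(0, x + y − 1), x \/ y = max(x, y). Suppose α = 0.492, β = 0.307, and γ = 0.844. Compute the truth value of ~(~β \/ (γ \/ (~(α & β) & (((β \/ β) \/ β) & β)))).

~β = 1 − 0.307 = 0.693
α & β = max(0, 0.492 + 0.307 − 1) = max(0, -0.201) = 0.000
~(α & β) = 1 − 0.000 = 1.000
β \/ β = max(0.307, 0.307) = 0.307
(β \/ β) \/ β = max(0.307, 0.307) = 0.307
((β \/ β) \/ β) & β = max(0, 0.307 + 0.307 − 1) = max(0, -0.386) = 0.000
~(α & β) & (((β \/ β) \/ β) & β) = max(0, 1.000 + 0.000 − 1) = max(0, 0.000) = 0.000
γ \/ (~(α & β) & (((β \/ β) \/ β) & β)) = max(0.844, 0.000) = 0.844
~β \/ (γ \/ (~(α & β) & (((β \/ β) \/ β) & β))) = max(0.693, 0.844) = 0.844
~(~β \/ (γ \/ (~(α & β) & (((β \/ β) \/ β) & β)))) = 1 − 0.844 = 0.156

0.156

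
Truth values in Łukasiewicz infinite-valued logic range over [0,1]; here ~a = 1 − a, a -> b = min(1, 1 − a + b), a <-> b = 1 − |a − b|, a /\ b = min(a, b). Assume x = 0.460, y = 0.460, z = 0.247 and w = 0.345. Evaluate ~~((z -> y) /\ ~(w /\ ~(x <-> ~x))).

z -> y = min(1, 1 − 0.247 + 0.460) = min(1, 1.213) = 1.000
~x = 1 − 0.460 = 0.540
x <-> ~x = 1 − |0.460 − 0.540| = 1 − 0.080 = 0.920
~(x <-> ~x) = 1 − 0.920 = 0.080
w /\ ~(x <-> ~x) = min(0.345, 0.080) = 0.080
~(w /\ ~(x <-> ~x)) = 1 − 0.080 = 0.920
(z -> y) /\ ~(w /\ ~(x <-> ~x)) = min(1.000, 0.920) = 0.920
~((z -> y) /\ ~(w /\ ~(x <-> ~x))) = 1 − 0.920 = 0.080
~~((z -> y) /\ ~(w /\ ~(x <-> ~x))) = 1 − 0.080 = 0.920

0.920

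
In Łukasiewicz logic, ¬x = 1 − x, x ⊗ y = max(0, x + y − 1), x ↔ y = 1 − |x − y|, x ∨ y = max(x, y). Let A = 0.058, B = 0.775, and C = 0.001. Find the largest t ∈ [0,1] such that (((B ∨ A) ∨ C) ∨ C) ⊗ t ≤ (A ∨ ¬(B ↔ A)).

B ∨ A = max(0.775, 0.058) = 0.775
(B ∨ A) ∨ C = max(0.775, 0.001) = 0.775
((B ∨ A) ∨ C) ∨ C = max(0.775, 0.001) = 0.775
So the left factor is ((B ∨ A) ∨ C) ∨ C = 0.775.
B ↔ A = 1 − |0.775 − 0.058| = 1 − 0.717 = 0.283
¬(B ↔ A) = 1 − 0.283 = 0.717
A ∨ ¬(B ↔ A) = max(0.058, 0.717) = 0.717
So the right-hand bound is A ∨ ¬(B ↔ A) = 0.717.
The residuum of the Łukasiewicz t-norm gives the supremum: min(1, 1 − 0.775 + 0.717).
1 − 0.775 + 0.717 = 0.942, so t = min(1, 0.942) = 0.942.
Check: 0.775 ⊗ 0.942 = max(0, 0.717) = 0.717 ≤ 0.717.

0.942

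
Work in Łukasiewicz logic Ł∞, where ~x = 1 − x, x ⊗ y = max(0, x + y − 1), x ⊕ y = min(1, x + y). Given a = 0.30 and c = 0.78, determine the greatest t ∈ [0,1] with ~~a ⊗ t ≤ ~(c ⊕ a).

~a = 1 − 0.30 = 0.70
~~a = 1 − 0.70 = 0.30
So the left factor is ~~a = 0.30.
c ⊕ a = min(1, 0.78 + 0.30) = min(1, 1.08) = 1.00
~(c ⊕ a) = 1 − 1.00 = 0.00
So the right-hand bound is ~(c ⊕ a) = 0.00.
The residuum of the Łukasiewicz t-norm gives the supremum: min(1, 1 − 0.30 + 0.00).
1 − 0.30 + 0.00 = 0.70, so t = min(1, 0.70) = 0.70.
Check: 0.30 ⊗ 0.70 = max(0, 0.00) = 0.00 ≤ 0.00.

0.70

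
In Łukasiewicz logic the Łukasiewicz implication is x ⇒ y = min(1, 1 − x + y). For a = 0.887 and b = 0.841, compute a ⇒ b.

0.954

a ⇒ b = min(1, 1 − 0.887 + 0.841) = min(1, 0.954) = 0.954
For comparison, the Gödel implication (1 if x ≤ y else y) would give 0.841.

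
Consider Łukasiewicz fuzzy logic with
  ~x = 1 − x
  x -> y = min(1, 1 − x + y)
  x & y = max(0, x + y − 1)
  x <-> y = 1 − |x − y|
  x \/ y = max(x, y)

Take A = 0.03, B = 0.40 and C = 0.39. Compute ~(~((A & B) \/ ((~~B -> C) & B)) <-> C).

0.22

A & B = max(0, 0.03 + 0.40 − 1) = max(0, -0.57) = 0.00
~B = 1 − 0.40 = 0.60
~~B = 1 − 0.60 = 0.40
~~B -> C = min(1, 1 − 0.40 + 0.39) = min(1, 0.99) = 0.99
(~~B -> C) & B = max(0, 0.99 + 0.40 − 1) = max(0, 0.39) = 0.39
(A & B) \/ ((~~B -> C) & B) = max(0.00, 0.39) = 0.39
~((A & B) \/ ((~~B -> C) & B)) = 1 − 0.39 = 0.61
~((A & B) \/ ((~~B -> C) & B)) <-> C = 1 − |0.61 − 0.39| = 1 − 0.22 = 0.78
~(~((A & B) \/ ((~~B -> C) & B)) <-> C) = 1 − 0.78 = 0.22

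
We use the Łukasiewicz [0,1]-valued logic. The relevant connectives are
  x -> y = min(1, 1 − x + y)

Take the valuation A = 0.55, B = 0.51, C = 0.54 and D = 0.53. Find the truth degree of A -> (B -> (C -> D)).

C -> D = min(1, 1 − 0.54 + 0.53) = min(1, 0.99) = 0.99
B -> (C -> D) = min(1, 1 − 0.51 + 0.99) = min(1, 1.48) = 1.00
A -> (B -> (C -> D)) = min(1, 1 − 0.55 + 1.00) = min(1, 1.45) = 1.00

1.00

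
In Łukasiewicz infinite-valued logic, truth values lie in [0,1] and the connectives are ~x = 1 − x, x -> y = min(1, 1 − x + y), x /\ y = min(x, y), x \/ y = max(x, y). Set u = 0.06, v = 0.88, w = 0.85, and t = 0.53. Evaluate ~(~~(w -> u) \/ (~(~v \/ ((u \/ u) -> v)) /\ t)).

0.79

w -> u = min(1, 1 − 0.85 + 0.06) = min(1, 0.21) = 0.21
~(w -> u) = 1 − 0.21 = 0.79
~~(w -> u) = 1 − 0.79 = 0.21
~v = 1 − 0.88 = 0.12
u \/ u = max(0.06, 0.06) = 0.06
(u \/ u) -> v = min(1, 1 − 0.06 + 0.88) = min(1, 1.82) = 1.00
~v \/ ((u \/ u) -> v) = max(0.12, 1.00) = 1.00
~(~v \/ ((u \/ u) -> v)) = 1 − 1.00 = 0.00
~(~v \/ ((u \/ u) -> v)) /\ t = min(0.00, 0.53) = 0.00
~~(w -> u) \/ (~(~v \/ ((u \/ u) -> v)) /\ t) = max(0.21, 0.00) = 0.21
~(~~(w -> u) \/ (~(~v \/ ((u \/ u) -> v)) /\ t)) = 1 − 0.21 = 0.79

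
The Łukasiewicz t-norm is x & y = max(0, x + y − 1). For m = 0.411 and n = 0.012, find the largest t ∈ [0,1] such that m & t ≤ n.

The residuum of the Łukasiewicz t-norm gives the supremum: min(1, 1 − 0.411 + 0.012).
1 − 0.411 + 0.012 = 0.601, so t = min(1, 0.601) = 0.601.
Check: 0.411 & 0.601 = max(0, 0.012) = 0.012 ≤ 0.012.

0.601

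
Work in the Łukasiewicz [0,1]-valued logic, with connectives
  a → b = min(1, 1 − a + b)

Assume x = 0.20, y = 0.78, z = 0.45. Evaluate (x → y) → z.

x → y = min(1, 1 − 0.20 + 0.78) = min(1, 1.58) = 1.00
(x → y) → z = min(1, 1 − 1.00 + 0.45) = min(1, 0.45) = 0.45

0.45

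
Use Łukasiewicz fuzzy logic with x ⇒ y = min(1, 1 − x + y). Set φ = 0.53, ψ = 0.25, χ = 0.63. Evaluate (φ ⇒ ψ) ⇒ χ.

φ ⇒ ψ = min(1, 1 − 0.53 + 0.25) = min(1, 0.72) = 0.72
(φ ⇒ ψ) ⇒ χ = min(1, 1 − 0.72 + 0.63) = min(1, 0.91) = 0.91

0.91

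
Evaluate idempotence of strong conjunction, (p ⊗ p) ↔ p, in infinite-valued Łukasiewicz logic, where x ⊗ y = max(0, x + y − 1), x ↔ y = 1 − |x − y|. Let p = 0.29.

0.71

p ⊗ p = max(0, 0.29 + 0.29 − 1) = max(0, -0.42) = 0.00
(p ⊗ p) ↔ p = 1 − |0.00 − 0.29| = 1 − 0.29 = 0.71
(The value 0.71 < 1 shows this instance is not satisfied; fails in Ł∞ since a ⊗ a = max(0, 2a−1) ≠ a in general.)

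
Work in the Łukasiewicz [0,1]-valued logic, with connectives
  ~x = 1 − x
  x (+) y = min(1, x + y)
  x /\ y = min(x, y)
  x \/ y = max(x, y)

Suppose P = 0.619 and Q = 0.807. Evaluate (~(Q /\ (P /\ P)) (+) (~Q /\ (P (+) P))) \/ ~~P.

0.619

P /\ P = min(0.619, 0.619) = 0.619
Q /\ (P /\ P) = min(0.807, 0.619) = 0.619
~(Q /\ (P /\ P)) = 1 − 0.619 = 0.381
~Q = 1 − 0.807 = 0.193
P (+) P = min(1, 0.619 + 0.619) = min(1, 1.238) = 1.000
~Q /\ (P (+) P) = min(0.193, 1.000) = 0.193
~(Q /\ (P /\ P)) (+) (~Q /\ (P (+) P)) = min(1, 0.381 + 0.193) = min(1, 0.574) = 0.574
~P = 1 − 0.619 = 0.381
~~P = 1 − 0.381 = 0.619
(~(Q /\ (P /\ P)) (+) (~Q /\ (P (+) P))) \/ ~~P = max(0.574, 0.619) = 0.619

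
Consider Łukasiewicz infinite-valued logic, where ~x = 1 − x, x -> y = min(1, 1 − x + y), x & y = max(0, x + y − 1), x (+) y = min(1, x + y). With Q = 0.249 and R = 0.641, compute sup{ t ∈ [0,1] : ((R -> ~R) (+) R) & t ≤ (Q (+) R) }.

~R = 1 − 0.641 = 0.359
R -> ~R = min(1, 1 − 0.641 + 0.359) = min(1, 0.718) = 0.718
(R -> ~R) (+) R = min(1, 0.718 + 0.641) = min(1, 1.359) = 1.000
So the left factor is (R -> ~R) (+) R = 1.000.
Q (+) R = min(1, 0.249 + 0.641) = min(1, 0.890) = 0.890
So the right-hand bound is Q (+) R = 0.890.
The residuum of the Łukasiewicz t-norm gives the supremum: min(1, 1 − 1.000 + 0.890).
1 − 1.000 + 0.890 = 0.890, so t = min(1, 0.890) = 0.890.
Check: 1.000 & 0.890 = max(0, 0.890) = 0.890 ≤ 0.890.

0.890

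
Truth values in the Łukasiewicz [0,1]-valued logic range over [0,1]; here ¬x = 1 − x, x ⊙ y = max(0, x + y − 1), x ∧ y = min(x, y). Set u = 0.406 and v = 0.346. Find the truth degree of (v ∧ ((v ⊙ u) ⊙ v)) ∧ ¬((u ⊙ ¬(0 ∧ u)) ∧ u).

v ⊙ u = max(0, 0.346 + 0.406 − 1) = max(0, -0.248) = 0.000
(v ⊙ u) ⊙ v = max(0, 0.000 + 0.346 − 1) = max(0, -0.654) = 0.000
v ∧ ((v ⊙ u) ⊙ v) = min(0.346, 0.000) = 0.000
0 ∧ u = min(0.000, 0.406) = 0.000
¬(0 ∧ u) = 1 − 0.000 = 1.000
u ⊙ ¬(0 ∧ u) = max(0, 0.406 + 1.000 − 1) = max(0, 0.406) = 0.406
(u ⊙ ¬(0 ∧ u)) ∧ u = min(0.406, 0.406) = 0.406
¬((u ⊙ ¬(0 ∧ u)) ∧ u) = 1 − 0.406 = 0.594
(v ∧ ((v ⊙ u) ⊙ v)) ∧ ¬((u ⊙ ¬(0 ∧ u)) ∧ u) = min(0.000, 0.594) = 0.000

0.000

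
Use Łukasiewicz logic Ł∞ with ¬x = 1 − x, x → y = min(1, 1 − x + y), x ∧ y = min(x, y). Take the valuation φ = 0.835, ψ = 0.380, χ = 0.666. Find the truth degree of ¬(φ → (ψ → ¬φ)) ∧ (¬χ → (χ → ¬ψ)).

¬φ = 1 − 0.835 = 0.165
ψ → ¬φ = min(1, 1 − 0.380 + 0.165) = min(1, 0.785) = 0.785
φ → (ψ → ¬φ) = min(1, 1 − 0.835 + 0.785) = min(1, 0.950) = 0.950
¬(φ → (ψ → ¬φ)) = 1 − 0.950 = 0.050
¬χ = 1 − 0.666 = 0.334
¬ψ = 1 − 0.380 = 0.620
χ → ¬ψ = min(1, 1 − 0.666 + 0.620) = min(1, 0.954) = 0.954
¬χ → (χ → ¬ψ) = min(1, 1 − 0.334 + 0.954) = min(1, 1.620) = 1.000
¬(φ → (ψ → ¬φ)) ∧ (¬χ → (χ → ¬ψ)) = min(0.050, 1.000) = 0.050

0.050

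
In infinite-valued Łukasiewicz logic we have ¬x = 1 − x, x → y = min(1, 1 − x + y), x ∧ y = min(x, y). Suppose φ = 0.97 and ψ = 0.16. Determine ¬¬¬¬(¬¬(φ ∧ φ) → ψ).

φ ∧ φ = min(0.97, 0.97) = 0.97
¬(φ ∧ φ) = 1 − 0.97 = 0.03
¬¬(φ ∧ φ) = 1 − 0.03 = 0.97
¬¬(φ ∧ φ) → ψ = min(1, 1 − 0.97 + 0.16) = min(1, 0.19) = 0.19
¬(¬¬(φ ∧ φ) → ψ) = 1 − 0.19 = 0.81
¬¬(¬¬(φ ∧ φ) → ψ) = 1 − 0.81 = 0.19
¬¬¬(¬¬(φ ∧ φ) → ψ) = 1 − 0.19 = 0.81
¬¬¬¬(¬¬(φ ∧ φ) → ψ) = 1 − 0.81 = 0.19

0.19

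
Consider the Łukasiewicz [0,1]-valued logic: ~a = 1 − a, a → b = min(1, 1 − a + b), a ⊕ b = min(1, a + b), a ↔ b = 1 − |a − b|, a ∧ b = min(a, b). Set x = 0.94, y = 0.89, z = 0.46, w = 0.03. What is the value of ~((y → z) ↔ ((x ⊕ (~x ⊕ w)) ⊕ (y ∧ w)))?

0.43

y → z = min(1, 1 − 0.89 + 0.46) = min(1, 0.57) = 0.57
~x = 1 − 0.94 = 0.06
~x ⊕ w = min(1, 0.06 + 0.03) = min(1, 0.09) = 0.09
x ⊕ (~x ⊕ w) = min(1, 0.94 + 0.09) = min(1, 1.03) = 1.00
y ∧ w = min(0.89, 0.03) = 0.03
(x ⊕ (~x ⊕ w)) ⊕ (y ∧ w) = min(1, 1.00 + 0.03) = min(1, 1.03) = 1.00
(y → z) ↔ ((x ⊕ (~x ⊕ w)) ⊕ (y ∧ w)) = 1 − |0.57 − 1.00| = 1 − 0.43 = 0.57
~((y → z) ↔ ((x ⊕ (~x ⊕ w)) ⊕ (y ∧ w))) = 1 − 0.57 = 0.43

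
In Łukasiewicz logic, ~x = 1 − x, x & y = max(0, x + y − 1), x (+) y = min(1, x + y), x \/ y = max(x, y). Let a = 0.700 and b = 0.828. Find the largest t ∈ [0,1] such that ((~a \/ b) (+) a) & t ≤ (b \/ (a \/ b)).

0.828

~a = 1 − 0.700 = 0.300
~a \/ b = max(0.300, 0.828) = 0.828
(~a \/ b) (+) a = min(1, 0.828 + 0.700) = min(1, 1.528) = 1.000
So the left factor is (~a \/ b) (+) a = 1.000.
a \/ b = max(0.700, 0.828) = 0.828
b \/ (a \/ b) = max(0.828, 0.828) = 0.828
So the right-hand bound is b \/ (a \/ b) = 0.828.
The residuum of the Łukasiewicz t-norm gives the supremum: min(1, 1 − 1.000 + 0.828).
1 − 1.000 + 0.828 = 0.828, so t = min(1, 0.828) = 0.828.
Check: 1.000 & 0.828 = max(0, 0.828) = 0.828 ≤ 0.828.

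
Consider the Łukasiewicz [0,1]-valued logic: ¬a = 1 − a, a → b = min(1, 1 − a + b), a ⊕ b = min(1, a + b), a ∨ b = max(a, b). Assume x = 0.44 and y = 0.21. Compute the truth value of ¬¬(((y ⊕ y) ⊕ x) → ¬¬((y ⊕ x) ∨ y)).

y ⊕ y = min(1, 0.21 + 0.21) = min(1, 0.42) = 0.42
(y ⊕ y) ⊕ x = min(1, 0.42 + 0.44) = min(1, 0.86) = 0.86
y ⊕ x = min(1, 0.21 + 0.44) = min(1, 0.65) = 0.65
(y ⊕ x) ∨ y = max(0.65, 0.21) = 0.65
¬((y ⊕ x) ∨ y) = 1 − 0.65 = 0.35
¬¬((y ⊕ x) ∨ y) = 1 − 0.35 = 0.65
((y ⊕ y) ⊕ x) → ¬¬((y ⊕ x) ∨ y) = min(1, 1 − 0.86 + 0.65) = min(1, 0.79) = 0.79
¬(((y ⊕ y) ⊕ x) → ¬¬((y ⊕ x) ∨ y)) = 1 − 0.79 = 0.21
¬¬(((y ⊕ y) ⊕ x) → ¬¬((y ⊕ x) ∨ y)) = 1 − 0.21 = 0.79

0.79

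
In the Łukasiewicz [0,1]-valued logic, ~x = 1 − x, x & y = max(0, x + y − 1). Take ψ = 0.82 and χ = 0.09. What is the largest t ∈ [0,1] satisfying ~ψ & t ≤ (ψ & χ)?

~ψ = 1 − 0.82 = 0.18
So the left factor is ~ψ = 0.18.
ψ & χ = max(0, 0.82 + 0.09 − 1) = max(0, -0.09) = 0.00
So the right-hand bound is ψ & χ = 0.00.
The residuum of the Łukasiewicz t-norm gives the supremum: min(1, 1 − 0.18 + 0.00).
1 − 0.18 + 0.00 = 0.82, so t = min(1, 0.82) = 0.82.
Check: 0.18 & 0.82 = max(0, 0.00) = 0.00 ≤ 0.00.

0.82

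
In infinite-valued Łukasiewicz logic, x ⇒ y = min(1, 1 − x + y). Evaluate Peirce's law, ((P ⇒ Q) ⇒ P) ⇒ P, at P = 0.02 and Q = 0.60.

1.00

P ⇒ Q = min(1, 1 − 0.02 + 0.60) = min(1, 1.58) = 1.00
(P ⇒ Q) ⇒ P = min(1, 1 − 1.00 + 0.02) = min(1, 0.02) = 0.02
((P ⇒ Q) ⇒ P) ⇒ P = min(1, 1 − 0.02 + 0.02) = min(1, 1.00) = 1.00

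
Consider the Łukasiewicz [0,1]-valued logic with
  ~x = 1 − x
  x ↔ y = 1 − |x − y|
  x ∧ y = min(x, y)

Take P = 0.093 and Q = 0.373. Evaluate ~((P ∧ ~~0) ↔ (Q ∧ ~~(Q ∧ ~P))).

0.373

~0 = 1 − 0.000 = 1.000
~~0 = 1 − 1.000 = 0.000
P ∧ ~~0 = min(0.093, 0.000) = 0.000
~P = 1 − 0.093 = 0.907
Q ∧ ~P = min(0.373, 0.907) = 0.373
~(Q ∧ ~P) = 1 − 0.373 = 0.627
~~(Q ∧ ~P) = 1 − 0.627 = 0.373
Q ∧ ~~(Q ∧ ~P) = min(0.373, 0.373) = 0.373
(P ∧ ~~0) ↔ (Q ∧ ~~(Q ∧ ~P)) = 1 − |0.000 − 0.373| = 1 − 0.373 = 0.627
~((P ∧ ~~0) ↔ (Q ∧ ~~(Q ∧ ~P))) = 1 − 0.627 = 0.373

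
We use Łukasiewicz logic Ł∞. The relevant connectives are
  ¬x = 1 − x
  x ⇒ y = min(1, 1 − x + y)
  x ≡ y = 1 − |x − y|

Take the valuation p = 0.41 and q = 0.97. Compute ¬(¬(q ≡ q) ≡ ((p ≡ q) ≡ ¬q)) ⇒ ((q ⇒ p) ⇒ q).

1.00

q ≡ q = 1 − |0.97 − 0.97| = 1 − 0.00 = 1.00
¬(q ≡ q) = 1 − 1.00 = 0.00
p ≡ q = 1 − |0.41 − 0.97| = 1 − 0.56 = 0.44
¬q = 1 − 0.97 = 0.03
(p ≡ q) ≡ ¬q = 1 − |0.44 − 0.03| = 1 − 0.41 = 0.59
¬(q ≡ q) ≡ ((p ≡ q) ≡ ¬q) = 1 − |0.00 − 0.59| = 1 − 0.59 = 0.41
¬(¬(q ≡ q) ≡ ((p ≡ q) ≡ ¬q)) = 1 − 0.41 = 0.59
q ⇒ p = min(1, 1 − 0.97 + 0.41) = min(1, 0.44) = 0.44
(q ⇒ p) ⇒ q = min(1, 1 − 0.44 + 0.97) = min(1, 1.53) = 1.00
¬(¬(q ≡ q) ≡ ((p ≡ q) ≡ ¬q)) ⇒ ((q ⇒ p) ⇒ q) = min(1, 1 − 0.59 + 1.00) = min(1, 1.41) = 1.00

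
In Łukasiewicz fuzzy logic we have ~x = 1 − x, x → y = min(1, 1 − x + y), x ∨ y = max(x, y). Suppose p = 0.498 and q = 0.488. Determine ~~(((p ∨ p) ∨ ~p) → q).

p ∨ p = max(0.498, 0.498) = 0.498
~p = 1 − 0.498 = 0.502
(p ∨ p) ∨ ~p = max(0.498, 0.502) = 0.502
((p ∨ p) ∨ ~p) → q = min(1, 1 − 0.502 + 0.488) = min(1, 0.986) = 0.986
~(((p ∨ p) ∨ ~p) → q) = 1 − 0.986 = 0.014
~~(((p ∨ p) ∨ ~p) → q) = 1 − 0.014 = 0.986

0.986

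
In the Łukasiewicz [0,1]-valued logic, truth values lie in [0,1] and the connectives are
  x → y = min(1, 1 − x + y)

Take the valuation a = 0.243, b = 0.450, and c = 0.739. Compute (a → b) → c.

0.739

a → b = min(1, 1 − 0.243 + 0.450) = min(1, 1.207) = 1.000
(a → b) → c = min(1, 1 − 1.000 + 0.739) = min(1, 0.739) = 0.739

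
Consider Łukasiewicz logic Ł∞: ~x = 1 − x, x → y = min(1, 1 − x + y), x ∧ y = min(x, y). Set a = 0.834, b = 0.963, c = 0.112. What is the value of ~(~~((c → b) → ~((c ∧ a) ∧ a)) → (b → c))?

c → b = min(1, 1 − 0.112 + 0.963) = min(1, 1.851) = 1.000
c ∧ a = min(0.112, 0.834) = 0.112
(c ∧ a) ∧ a = min(0.112, 0.834) = 0.112
~((c ∧ a) ∧ a) = 1 − 0.112 = 0.888
(c → b) → ~((c ∧ a) ∧ a) = min(1, 1 − 1.000 + 0.888) = min(1, 0.888) = 0.888
~((c → b) → ~((c ∧ a) ∧ a)) = 1 − 0.888 = 0.112
~~((c → b) → ~((c ∧ a) ∧ a)) = 1 − 0.112 = 0.888
b → c = min(1, 1 − 0.963 + 0.112) = min(1, 0.149) = 0.149
~~((c → b) → ~((c ∧ a) ∧ a)) → (b → c) = min(1, 1 − 0.888 + 0.149) = min(1, 0.261) = 0.261
~(~~((c → b) → ~((c ∧ a) ∧ a)) → (b → c)) = 1 − 0.261 = 0.739

0.739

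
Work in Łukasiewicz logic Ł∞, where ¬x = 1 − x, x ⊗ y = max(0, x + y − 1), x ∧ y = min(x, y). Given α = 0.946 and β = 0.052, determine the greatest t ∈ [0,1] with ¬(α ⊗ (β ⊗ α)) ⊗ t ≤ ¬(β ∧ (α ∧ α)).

0.948

β ⊗ α = max(0, 0.052 + 0.946 − 1) = max(0, -0.002) = 0.000
α ⊗ (β ⊗ α) = max(0, 0.946 + 0.000 − 1) = max(0, -0.054) = 0.000
¬(α ⊗ (β ⊗ α)) = 1 − 0.000 = 1.000
So the left factor is ¬(α ⊗ (β ⊗ α)) = 1.000.
α ∧ α = min(0.946, 0.946) = 0.946
β ∧ (α ∧ α) = min(0.052, 0.946) = 0.052
¬(β ∧ (α ∧ α)) = 1 − 0.052 = 0.948
So the right-hand bound is ¬(β ∧ (α ∧ α)) = 0.948.
The residuum of the Łukasiewicz t-norm gives the supremum: min(1, 1 − 1.000 + 0.948).
1 − 1.000 + 0.948 = 0.948, so t = min(1, 0.948) = 0.948.
Check: 1.000 ⊗ 0.948 = max(0, 0.948) = 0.948 ≤ 0.948.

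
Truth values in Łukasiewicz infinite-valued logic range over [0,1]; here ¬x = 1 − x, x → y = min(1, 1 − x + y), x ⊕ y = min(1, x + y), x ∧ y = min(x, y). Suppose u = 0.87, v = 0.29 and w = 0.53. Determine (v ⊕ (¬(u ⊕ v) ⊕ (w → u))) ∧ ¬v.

u ⊕ v = min(1, 0.87 + 0.29) = min(1, 1.16) = 1.00
¬(u ⊕ v) = 1 − 1.00 = 0.00
w → u = min(1, 1 − 0.53 + 0.87) = min(1, 1.34) = 1.00
¬(u ⊕ v) ⊕ (w → u) = min(1, 0.00 + 1.00) = min(1, 1.00) = 1.00
v ⊕ (¬(u ⊕ v) ⊕ (w → u)) = min(1, 0.29 + 1.00) = min(1, 1.29) = 1.00
¬v = 1 − 0.29 = 0.71
(v ⊕ (¬(u ⊕ v) ⊕ (w → u))) ∧ ¬v = min(1.00, 0.71) = 0.71

0.71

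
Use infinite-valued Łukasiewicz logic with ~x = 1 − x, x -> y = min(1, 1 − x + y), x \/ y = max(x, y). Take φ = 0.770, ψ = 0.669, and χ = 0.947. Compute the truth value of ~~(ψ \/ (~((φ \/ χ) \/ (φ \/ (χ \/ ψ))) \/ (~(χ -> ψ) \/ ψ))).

0.669

φ \/ χ = max(0.770, 0.947) = 0.947
χ \/ ψ = max(0.947, 0.669) = 0.947
φ \/ (χ \/ ψ) = max(0.770, 0.947) = 0.947
(φ \/ χ) \/ (φ \/ (χ \/ ψ)) = max(0.947, 0.947) = 0.947
~((φ \/ χ) \/ (φ \/ (χ \/ ψ))) = 1 − 0.947 = 0.053
χ -> ψ = min(1, 1 − 0.947 + 0.669) = min(1, 0.722) = 0.722
~(χ -> ψ) = 1 − 0.722 = 0.278
~(χ -> ψ) \/ ψ = max(0.278, 0.669) = 0.669
~((φ \/ χ) \/ (φ \/ (χ \/ ψ))) \/ (~(χ -> ψ) \/ ψ) = max(0.053, 0.669) = 0.669
ψ \/ (~((φ \/ χ) \/ (φ \/ (χ \/ ψ))) \/ (~(χ -> ψ) \/ ψ)) = max(0.669, 0.669) = 0.669
~(ψ \/ (~((φ \/ χ) \/ (φ \/ (χ \/ ψ))) \/ (~(χ -> ψ) \/ ψ))) = 1 − 0.669 = 0.331
~~(ψ \/ (~((φ \/ χ) \/ (φ \/ (χ \/ ψ))) \/ (~(χ -> ψ) \/ ψ))) = 1 − 0.331 = 0.669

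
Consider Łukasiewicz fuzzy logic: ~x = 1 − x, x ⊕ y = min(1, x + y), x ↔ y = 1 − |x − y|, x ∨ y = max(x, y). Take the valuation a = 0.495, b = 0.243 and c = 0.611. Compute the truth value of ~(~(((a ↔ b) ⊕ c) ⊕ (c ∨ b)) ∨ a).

a ↔ b = 1 − |0.495 − 0.243| = 1 − 0.252 = 0.748
(a ↔ b) ⊕ c = min(1, 0.748 + 0.611) = min(1, 1.359) = 1.000
c ∨ b = max(0.611, 0.243) = 0.611
((a ↔ b) ⊕ c) ⊕ (c ∨ b) = min(1, 1.000 + 0.611) = min(1, 1.611) = 1.000
~(((a ↔ b) ⊕ c) ⊕ (c ∨ b)) = 1 − 1.000 = 0.000
~(((a ↔ b) ⊕ c) ⊕ (c ∨ b)) ∨ a = max(0.000, 0.495) = 0.495
~(~(((a ↔ b) ⊕ c) ⊕ (c ∨ b)) ∨ a) = 1 − 0.495 = 0.505

0.505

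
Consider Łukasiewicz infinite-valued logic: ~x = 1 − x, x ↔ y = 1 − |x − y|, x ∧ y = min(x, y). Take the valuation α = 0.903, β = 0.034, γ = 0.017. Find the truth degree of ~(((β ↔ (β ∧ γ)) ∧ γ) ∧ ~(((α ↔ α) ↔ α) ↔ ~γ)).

β ∧ γ = min(0.034, 0.017) = 0.017
β ↔ (β ∧ γ) = 1 − |0.034 − 0.017| = 1 − 0.017 = 0.983
(β ↔ (β ∧ γ)) ∧ γ = min(0.983, 0.017) = 0.017
α ↔ α = 1 − |0.903 − 0.903| = 1 − 0.000 = 1.000
(α ↔ α) ↔ α = 1 − |1.000 − 0.903| = 1 − 0.097 = 0.903
~γ = 1 − 0.017 = 0.983
((α ↔ α) ↔ α) ↔ ~γ = 1 − |0.903 − 0.983| = 1 − 0.080 = 0.920
~(((α ↔ α) ↔ α) ↔ ~γ) = 1 − 0.920 = 0.080
((β ↔ (β ∧ γ)) ∧ γ) ∧ ~(((α ↔ α) ↔ α) ↔ ~γ) = min(0.017, 0.080) = 0.017
~(((β ↔ (β ∧ γ)) ∧ γ) ∧ ~(((α ↔ α) ↔ α) ↔ ~γ)) = 1 − 0.017 = 0.983

0.983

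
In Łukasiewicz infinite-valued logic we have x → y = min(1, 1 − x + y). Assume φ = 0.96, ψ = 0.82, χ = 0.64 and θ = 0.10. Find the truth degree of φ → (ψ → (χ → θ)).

χ → θ = min(1, 1 − 0.64 + 0.10) = min(1, 0.46) = 0.46
ψ → (χ → θ) = min(1, 1 − 0.82 + 0.46) = min(1, 0.64) = 0.64
φ → (ψ → (χ → θ)) = min(1, 1 − 0.96 + 0.64) = min(1, 0.68) = 0.68

0.68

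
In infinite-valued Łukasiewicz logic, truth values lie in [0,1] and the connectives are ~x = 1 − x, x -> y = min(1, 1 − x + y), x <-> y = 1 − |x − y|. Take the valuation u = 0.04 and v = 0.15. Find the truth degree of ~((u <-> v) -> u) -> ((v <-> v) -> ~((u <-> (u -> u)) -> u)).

0.15

u <-> v = 1 − |0.04 − 0.15| = 1 − 0.11 = 0.89
(u <-> v) -> u = min(1, 1 − 0.89 + 0.04) = min(1, 0.15) = 0.15
~((u <-> v) -> u) = 1 − 0.15 = 0.85
v <-> v = 1 − |0.15 − 0.15| = 1 − 0.00 = 1.00
u -> u = min(1, 1 − 0.04 + 0.04) = min(1, 1.00) = 1.00
u <-> (u -> u) = 1 − |0.04 − 1.00| = 1 − 0.96 = 0.04
(u <-> (u -> u)) -> u = min(1, 1 − 0.04 + 0.04) = min(1, 1.00) = 1.00
~((u <-> (u -> u)) -> u) = 1 − 1.00 = 0.00
(v <-> v) -> ~((u <-> (u -> u)) -> u) = min(1, 1 − 1.00 + 0.00) = min(1, 0.00) = 0.00
~((u <-> v) -> u) -> ((v <-> v) -> ~((u <-> (u -> u)) -> u)) = min(1, 1 − 0.85 + 0.00) = min(1, 0.15) = 0.15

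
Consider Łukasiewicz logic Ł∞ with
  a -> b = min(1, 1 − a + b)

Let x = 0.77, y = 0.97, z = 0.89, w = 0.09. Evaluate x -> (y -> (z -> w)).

0.46

z -> w = min(1, 1 − 0.89 + 0.09) = min(1, 0.20) = 0.20
y -> (z -> w) = min(1, 1 − 0.97 + 0.20) = min(1, 0.23) = 0.23
x -> (y -> (z -> w)) = min(1, 1 − 0.77 + 0.23) = min(1, 0.46) = 0.46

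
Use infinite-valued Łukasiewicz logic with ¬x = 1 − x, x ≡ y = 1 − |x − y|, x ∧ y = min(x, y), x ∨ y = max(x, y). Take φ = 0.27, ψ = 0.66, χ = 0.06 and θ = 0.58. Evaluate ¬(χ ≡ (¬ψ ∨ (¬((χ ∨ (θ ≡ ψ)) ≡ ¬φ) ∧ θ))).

0.28

¬ψ = 1 − 0.66 = 0.34
θ ≡ ψ = 1 − |0.58 − 0.66| = 1 − 0.08 = 0.92
χ ∨ (θ ≡ ψ) = max(0.06, 0.92) = 0.92
¬φ = 1 − 0.27 = 0.73
(χ ∨ (θ ≡ ψ)) ≡ ¬φ = 1 − |0.92 − 0.73| = 1 − 0.19 = 0.81
¬((χ ∨ (θ ≡ ψ)) ≡ ¬φ) = 1 − 0.81 = 0.19
¬((χ ∨ (θ ≡ ψ)) ≡ ¬φ) ∧ θ = min(0.19, 0.58) = 0.19
¬ψ ∨ (¬((χ ∨ (θ ≡ ψ)) ≡ ¬φ) ∧ θ) = max(0.34, 0.19) = 0.34
χ ≡ (¬ψ ∨ (¬((χ ∨ (θ ≡ ψ)) ≡ ¬φ) ∧ θ)) = 1 − |0.06 − 0.34| = 1 − 0.28 = 0.72
¬(χ ≡ (¬ψ ∨ (¬((χ ∨ (θ ≡ ψ)) ≡ ¬φ) ∧ θ))) = 1 − 0.72 = 0.28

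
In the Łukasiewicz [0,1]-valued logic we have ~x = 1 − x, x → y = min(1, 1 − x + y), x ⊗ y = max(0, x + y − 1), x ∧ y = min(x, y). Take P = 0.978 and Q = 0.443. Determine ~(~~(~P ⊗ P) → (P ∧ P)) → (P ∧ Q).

~P = 1 − 0.978 = 0.022
~P ⊗ P = max(0, 0.022 + 0.978 − 1) = max(0, 0.000) = 0.000
~(~P ⊗ P) = 1 − 0.000 = 1.000
~~(~P ⊗ P) = 1 − 1.000 = 0.000
P ∧ P = min(0.978, 0.978) = 0.978
~~(~P ⊗ P) → (P ∧ P) = min(1, 1 − 0.000 + 0.978) = min(1, 1.978) = 1.000
~(~~(~P ⊗ P) → (P ∧ P)) = 1 − 1.000 = 0.000
P ∧ Q = min(0.978, 0.443) = 0.443
~(~~(~P ⊗ P) → (P ∧ P)) → (P ∧ Q) = min(1, 1 − 0.000 + 0.443) = min(1, 1.443) = 1.000

1.000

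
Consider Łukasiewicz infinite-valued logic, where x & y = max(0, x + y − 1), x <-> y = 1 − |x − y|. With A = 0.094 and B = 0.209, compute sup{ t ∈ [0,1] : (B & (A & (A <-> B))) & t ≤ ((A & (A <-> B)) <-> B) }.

1.000

A <-> B = 1 − |0.094 − 0.209| = 1 − 0.115 = 0.885
A & (A <-> B) = max(0, 0.094 + 0.885 − 1) = max(0, -0.021) = 0.000
B & (A & (A <-> B)) = max(0, 0.209 + 0.000 − 1) = max(0, -0.791) = 0.000
So the left factor is B & (A & (A <-> B)) = 0.000.
(A & (A <-> B)) <-> B = 1 − |0.000 − 0.209| = 1 − 0.209 = 0.791
So the right-hand bound is (A & (A <-> B)) <-> B = 0.791.
The residuum of the Łukasiewicz t-norm gives the supremum: min(1, 1 − 0.000 + 0.791).
1 − 0.000 + 0.791 = 1.791, so t = min(1, 1.791) = 1.000.
Check: 0.000 & 1.000 = max(0, 0.000) = 0.000 ≤ 0.791.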